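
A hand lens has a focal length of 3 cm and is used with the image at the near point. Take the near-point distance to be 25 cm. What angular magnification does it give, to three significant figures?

9.33

M = 1 + D/f = 1 + 25/3 = 9.333.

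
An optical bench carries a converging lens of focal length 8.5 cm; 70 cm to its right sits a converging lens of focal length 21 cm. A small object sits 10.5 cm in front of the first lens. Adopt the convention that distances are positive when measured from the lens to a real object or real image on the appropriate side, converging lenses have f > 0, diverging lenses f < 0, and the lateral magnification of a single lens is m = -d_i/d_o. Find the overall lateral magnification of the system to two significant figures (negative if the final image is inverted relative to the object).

Applying the thin-lens equation to the first lens, 1/8.5 = 1/10.5 + 1/d_i1, which gives d_i1 = 44.625 cm.
Its lateral magnification is m_1 = -d_i1/d_o1 = -(44.625)/10.5 = -4.2500.
Object distance for lens 2: d_o2 = 70 - 44.625 = 25.375 cm.
Applying the thin-lens equation again with f_2 = 21 cm and d_o2 = 25.375 cm gives d_i2 = 121.800 cm.
m_2 = -(121.800)/(25.375) = -4.8000.
Overall magnification: m = m_1 m_2 = 20.4000.

20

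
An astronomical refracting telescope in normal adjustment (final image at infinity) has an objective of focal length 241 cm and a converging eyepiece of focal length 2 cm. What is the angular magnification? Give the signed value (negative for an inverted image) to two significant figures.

-120

M = -f_obj/f_eye = -241/(2) = -120.500.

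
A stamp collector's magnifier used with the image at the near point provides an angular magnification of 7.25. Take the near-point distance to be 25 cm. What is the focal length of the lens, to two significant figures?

4.0 cm

For the image at the near point, M = 1 + D/f.
f = D/(M - 1) = 25/(7.25 - 1) = 4.000 cm.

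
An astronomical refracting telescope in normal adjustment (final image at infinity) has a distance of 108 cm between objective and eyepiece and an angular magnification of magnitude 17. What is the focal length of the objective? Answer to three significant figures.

102 cm

In normal adjustment the tube length equals f_obj + f_eye and |M| = f_obj/f_eye.
So f_obj = 17 f_eye and 17 f_eye + f_eye = 108 cm, giving f_eye = 108/18 = 6.000 cm and f_obj = 102.000 cm.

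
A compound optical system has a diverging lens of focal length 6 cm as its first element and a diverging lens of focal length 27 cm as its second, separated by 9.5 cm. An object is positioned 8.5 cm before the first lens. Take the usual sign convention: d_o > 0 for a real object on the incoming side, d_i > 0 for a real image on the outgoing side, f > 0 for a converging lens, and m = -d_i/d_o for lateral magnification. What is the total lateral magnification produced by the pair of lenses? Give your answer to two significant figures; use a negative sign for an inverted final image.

Lens 1: 1/d_i1 = 1/f_1 - 1/d_o1 = 1/(-6) - 1/8.5 = -0.28431 cm^-1, so d_i1 = -3.517 cm.
m_1 = -(-3.517)/8.5 = 0.4138.
The intermediate image is virtual, 3.517 cm to the left of lens 1, so d_o2 = L - d_i1 = 9.5 - (-3.517) = 13.017 cm.
Lens 2: 1/d_i2 = 1/f_2 - 1/d_o2 = 1/(-27) - 1/(13.017) = -0.11386 cm^-1, so d_i2 = -8.783 cm.
m_2 = -(-8.783)/(13.017) = 0.6747.
Overall magnification: m = m_1 m_2 = 0.2792.

0.28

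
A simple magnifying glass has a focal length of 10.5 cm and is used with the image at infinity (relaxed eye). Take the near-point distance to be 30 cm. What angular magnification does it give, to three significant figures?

2.86

M = D/f = 30/10.5 = 2.857.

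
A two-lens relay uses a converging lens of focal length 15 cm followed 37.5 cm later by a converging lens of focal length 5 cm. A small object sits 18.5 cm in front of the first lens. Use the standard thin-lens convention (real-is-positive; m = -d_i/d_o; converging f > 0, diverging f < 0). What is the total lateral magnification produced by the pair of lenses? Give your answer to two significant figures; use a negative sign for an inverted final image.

First lens: d_i1 = 1/(1/15 - 1/18.5) = 79.286 cm.
m_1 = -(79.286)/18.5 = -4.2857.
Since 79.286 cm > 37.5 cm, the first image lies past the second lens and serves as a virtual object: d_o2 = L - d_i1 = -41.786 cm.
Second lens: d_i2 = 1/(1/5 - 1/(-41.786)) = 4.466 cm.
m_2 = -(4.466)/(-41.786) = 0.1069.
Total m = m_1 x m_2 = (-4.2857)(0.1069) = -0.4580.

-0.46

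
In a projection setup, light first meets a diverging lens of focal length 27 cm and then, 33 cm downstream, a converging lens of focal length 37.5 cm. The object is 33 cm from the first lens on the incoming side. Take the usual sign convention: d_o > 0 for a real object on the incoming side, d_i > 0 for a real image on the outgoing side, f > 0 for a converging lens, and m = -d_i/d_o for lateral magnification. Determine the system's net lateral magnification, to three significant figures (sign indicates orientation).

-1.63

Lens 1: 1/d_i1 = 1/f_1 - 1/d_o1 = 1/(-27) - 1/33 = -0.06734 cm^-1, so d_i1 = -14.850 cm.
m_1 = -(-14.850)/33 = 0.4500.
The intermediate image is virtual, 14.850 cm to the left of lens 1, so d_o2 = L - d_i1 = 33 - (-14.850) = 47.850 cm.
Lens 2: 1/d_i2 = 1/f_2 - 1/d_o2 = 1/37.5 - 1/(47.850) = 0.00577 cm^-1, so d_i2 = 173.370 cm.
m_2 = -(173.370)/(47.850) = -3.6232.
The system's lateral magnification is m_1 m_2 = (0.4500)(-3.6232) = -1.6304.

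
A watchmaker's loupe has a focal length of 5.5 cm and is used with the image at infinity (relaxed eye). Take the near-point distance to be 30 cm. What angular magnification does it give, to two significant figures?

5.5

M = D/f = 30/5.5 = 5.455.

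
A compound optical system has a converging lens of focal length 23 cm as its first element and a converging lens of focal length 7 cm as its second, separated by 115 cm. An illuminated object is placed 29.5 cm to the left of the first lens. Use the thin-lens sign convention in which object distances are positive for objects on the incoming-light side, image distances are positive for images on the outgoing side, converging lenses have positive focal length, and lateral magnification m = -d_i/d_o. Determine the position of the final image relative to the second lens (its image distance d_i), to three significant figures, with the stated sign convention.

First lens: d_i1 = 1/(1/23 - 1/29.5) = 104.385 cm.
Object distance for lens 2: d_o2 = 115 - 104.385 = 10.615 cm.
Second lens: d_i2 = 1/(1/7 - 1/(10.615)) = 20.553 cm.

20.6 cm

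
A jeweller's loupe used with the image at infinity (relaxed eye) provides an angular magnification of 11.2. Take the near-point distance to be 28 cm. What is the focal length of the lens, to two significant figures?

2.5 cm

For the image at infinity, M = D/f.
f = D/M = 28/11.2 = 2.500 cm.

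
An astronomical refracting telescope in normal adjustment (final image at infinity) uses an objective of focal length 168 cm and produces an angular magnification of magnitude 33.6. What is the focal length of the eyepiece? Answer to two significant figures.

|M| = f_obj/f_eye, so f_eye = f_obj/|M| = 168/33.6 = 5.000 cm.

5.0 cm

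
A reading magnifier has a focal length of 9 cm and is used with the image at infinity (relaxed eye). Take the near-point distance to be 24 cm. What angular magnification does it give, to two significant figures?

2.7

M = D/f = 24/9 = 2.667.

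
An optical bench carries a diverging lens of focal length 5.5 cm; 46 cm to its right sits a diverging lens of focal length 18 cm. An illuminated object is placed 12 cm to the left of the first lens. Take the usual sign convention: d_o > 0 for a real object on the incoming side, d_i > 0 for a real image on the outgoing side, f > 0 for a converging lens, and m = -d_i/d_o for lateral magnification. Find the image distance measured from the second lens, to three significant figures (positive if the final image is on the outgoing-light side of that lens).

-13.2 cm

First lens: d_i1 = 1/(1/(-5.5) - 1/12) = -3.771 cm.
With d_i1 < 0 the first image is virtual and lies on the object side; the object distance for lens 2 is d_o2 = 46 - (-3.771) = 49.771 cm.
Second lens: d_i2 = 1/(1/(-18) - 1/(49.771)) = -13.219 cm.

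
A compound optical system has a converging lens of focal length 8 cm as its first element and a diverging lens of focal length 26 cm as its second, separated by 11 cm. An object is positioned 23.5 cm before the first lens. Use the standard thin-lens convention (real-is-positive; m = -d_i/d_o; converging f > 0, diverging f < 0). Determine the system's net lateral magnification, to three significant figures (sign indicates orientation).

Applying the thin-lens equation to the first lens, 1/8 = 1/23.5 + 1/d_i1, which gives d_i1 = 12.129 cm.
Its lateral magnification is m_1 = -d_i1/d_o1 = -(12.129)/23.5 = -0.5161.
Since 12.129 cm > 11 cm, the first image lies past the second lens and serves as a virtual object: d_o2 = L - d_i1 = -1.129 cm.
Applying the thin-lens equation again with f_2 = -26 cm and d_o2 = -1.129 cm gives d_i2 = 1.180 cm.
m_2 = -(1.180)/(-1.129) = 1.0454.
The system's lateral magnification is m_1 m_2 = (-0.5161)(1.0454) = -0.5396.

-0.540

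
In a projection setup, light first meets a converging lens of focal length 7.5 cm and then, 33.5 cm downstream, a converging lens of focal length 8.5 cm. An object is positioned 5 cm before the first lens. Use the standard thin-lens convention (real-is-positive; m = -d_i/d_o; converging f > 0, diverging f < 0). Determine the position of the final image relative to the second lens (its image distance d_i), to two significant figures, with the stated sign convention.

10 cm

Applying the thin-lens equation to the first lens, 1/7.5 = 1/5 + 1/d_i1, which gives d_i1 = -15.000 cm.
The intermediate image is virtual, 15.000 cm to the left of lens 1, so d_o2 = L - d_i1 = 33.5 - (-15.000) = 48.500 cm.
Applying the thin-lens equation again with f_2 = 8.5 cm and d_o2 = 48.500 cm gives d_i2 = 10.306 cm.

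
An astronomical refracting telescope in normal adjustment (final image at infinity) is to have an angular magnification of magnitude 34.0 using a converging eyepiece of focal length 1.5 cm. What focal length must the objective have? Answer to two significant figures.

51 cm

|M| = f_obj/|f_eye|, so f_obj = |M| x |f_eye| = 34.0 x 1.5 = 51.000 cm.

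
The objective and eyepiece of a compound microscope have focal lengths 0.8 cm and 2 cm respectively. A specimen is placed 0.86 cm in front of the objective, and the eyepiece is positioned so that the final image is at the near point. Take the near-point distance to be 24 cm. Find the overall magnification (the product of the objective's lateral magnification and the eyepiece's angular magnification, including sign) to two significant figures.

Objective: 1/d_i = 1/f_obj - 1/d_o = 1/0.8 - 1/0.86 = 0.08721 cm^-1, so d_i = 11.467 cm.
m_obj = -d_i/d_o = -11.467/0.86 = -13.333.
Eyepiece angular magnification (image at near point): M_eye = 1 + D/f_e = 1 + 24/2 = 13.000.
Overall M = m_obj x M_eye = (-13.333)(13.000) = -173.33.

-170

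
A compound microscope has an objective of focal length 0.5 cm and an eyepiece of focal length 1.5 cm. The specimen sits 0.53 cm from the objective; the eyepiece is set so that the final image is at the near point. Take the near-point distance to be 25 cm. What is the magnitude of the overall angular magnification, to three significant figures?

294

Objective: 1/d_i = 1/f_obj - 1/d_o = 1/0.5 - 1/0.53 = 0.11321 cm^-1, so d_i = 8.833 cm.
m_obj = -d_i/d_o = -8.833/0.53 = -16.667.
Eyepiece angular magnification (image at near point): M_eye = 1 + D/f_e = 1 + 25/1.5 = 17.667.
Overall M = m_obj x M_eye = (-16.667)(17.667) = -294.44.
|M| = 294.44.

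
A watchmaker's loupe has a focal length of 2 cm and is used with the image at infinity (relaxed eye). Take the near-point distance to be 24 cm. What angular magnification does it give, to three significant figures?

M = D/f = 24/2 = 12.000.

12.0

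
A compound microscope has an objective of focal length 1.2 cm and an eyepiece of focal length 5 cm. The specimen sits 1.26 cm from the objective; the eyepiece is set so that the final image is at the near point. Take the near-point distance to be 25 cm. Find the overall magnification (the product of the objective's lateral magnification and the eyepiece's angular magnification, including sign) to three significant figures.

-120

Objective: 1/d_i = 1/f_obj - 1/d_o = 1/1.2 - 1/1.26 = 0.03968 cm^-1, so d_i = 25.200 cm.
m_obj = -d_i/d_o = -25.200/1.26 = -20.000.
Eyepiece angular magnification (image at near point): M_eye = 1 + D/f_e = 1 + 25/5 = 6.000.
Overall M = m_obj x M_eye = (-20.000)(6.000) = -120.00.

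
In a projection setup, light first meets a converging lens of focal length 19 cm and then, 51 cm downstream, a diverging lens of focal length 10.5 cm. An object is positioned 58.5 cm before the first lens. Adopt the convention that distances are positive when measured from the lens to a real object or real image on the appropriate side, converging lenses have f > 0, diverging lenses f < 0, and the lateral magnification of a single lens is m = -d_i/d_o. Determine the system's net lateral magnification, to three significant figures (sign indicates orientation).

-0.151

First lens: d_i1 = 1/(1/19 - 1/58.5) = 28.139 cm.
m_1 = -(28.139)/58.5 = -0.4810.
Object distance for lens 2: d_o2 = 51 - 28.139 = 22.861 cm.
Second lens: d_i2 = 1/(1/(-10.5) - 1/(22.861)) = -7.195 cm.
m_2 = -(-7.195)/(22.861) = 0.3147.
Total m = m_1 x m_2 = (-0.4810)(0.3147) = -0.1514.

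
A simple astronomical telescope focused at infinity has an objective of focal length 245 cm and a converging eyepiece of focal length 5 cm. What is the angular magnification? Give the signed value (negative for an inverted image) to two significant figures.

-49

M = -f_obj/f_eye = -245/(5) = -49.000.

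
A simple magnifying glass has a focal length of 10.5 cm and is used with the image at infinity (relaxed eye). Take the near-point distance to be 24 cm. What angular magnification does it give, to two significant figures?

M = D/f = 24/10.5 = 2.286.

2.3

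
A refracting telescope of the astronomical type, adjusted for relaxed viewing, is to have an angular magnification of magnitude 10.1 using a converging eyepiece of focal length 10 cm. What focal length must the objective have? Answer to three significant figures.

|M| = f_obj/|f_eye|, so f_obj = |M| x |f_eye| = 10.1 x 10 = 101.000 cm.

101 cm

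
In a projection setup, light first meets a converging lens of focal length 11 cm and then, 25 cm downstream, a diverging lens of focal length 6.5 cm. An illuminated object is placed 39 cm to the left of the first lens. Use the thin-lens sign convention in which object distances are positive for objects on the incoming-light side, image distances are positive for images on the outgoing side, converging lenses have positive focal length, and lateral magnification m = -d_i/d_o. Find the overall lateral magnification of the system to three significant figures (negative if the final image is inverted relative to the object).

-0.158

First lens: d_i1 = 1/(1/11 - 1/39) = 15.321 cm.
m_1 = -(15.321)/39 = -0.3929.
The intermediate image is 15.321 cm to the right of lens 1, so d_o2 = L - d_i1 = 25 - 15.321 = 9.679 cm.
Second lens: d_i2 = 1/(1/(-6.5) - 1/(9.679)) = -3.889 cm.
m_2 = -(-3.889)/(9.679) = 0.4018.
Overall magnification: m = m_1 m_2 = -0.1578.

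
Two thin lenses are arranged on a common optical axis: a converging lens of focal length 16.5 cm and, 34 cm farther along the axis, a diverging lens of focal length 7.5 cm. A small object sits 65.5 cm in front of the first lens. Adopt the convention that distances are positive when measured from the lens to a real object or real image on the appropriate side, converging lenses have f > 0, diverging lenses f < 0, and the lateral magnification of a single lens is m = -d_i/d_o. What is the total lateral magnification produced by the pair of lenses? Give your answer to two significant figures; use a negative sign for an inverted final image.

Applying the thin-lens equation to the first lens, 1/16.5 = 1/65.5 + 1/d_i1, which gives d_i1 = 22.056 cm.
Its lateral magnification is m_1 = -d_i1/d_o1 = -(22.056)/65.5 = -0.3367.
That image sits 11.944 cm in front of the second lens, so d_o2 = 11.944 cm.
Applying the thin-lens equation again with f_2 = -7.5 cm and d_o2 = 11.944 cm gives d_i2 = -4.607 cm.
m_2 = -(-4.607)/(11.944) = 0.3857.
The system's lateral magnification is m_1 m_2 = (-0.3367)(0.3857) = -0.1299.

-0.13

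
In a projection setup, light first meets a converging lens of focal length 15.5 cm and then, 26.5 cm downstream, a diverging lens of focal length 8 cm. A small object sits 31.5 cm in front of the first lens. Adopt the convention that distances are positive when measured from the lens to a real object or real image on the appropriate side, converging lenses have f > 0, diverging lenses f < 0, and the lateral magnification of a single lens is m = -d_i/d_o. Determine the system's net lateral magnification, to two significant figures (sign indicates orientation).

-1.9

Lens 1: 1/d_i1 = 1/f_1 - 1/d_o1 = 1/15.5 - 1/31.5 = 0.03277 cm^-1, so d_i1 = 30.516 cm.
m_1 = -(30.516)/31.5 = -0.9688.
Since 30.516 cm > 26.5 cm, the first image lies past the second lens and serves as a virtual object: d_o2 = L - d_i1 = -4.016 cm.
Lens 2: 1/d_i2 = 1/f_2 - 1/d_o2 = 1/(-8) - 1/(-4.016) = 0.12403 cm^-1, so d_i2 = 8.063 cm.
m_2 = -(8.063)/(-4.016) = 2.0078.
The system's lateral magnification is m_1 m_2 = (-0.9688)(2.0078) = -1.9451.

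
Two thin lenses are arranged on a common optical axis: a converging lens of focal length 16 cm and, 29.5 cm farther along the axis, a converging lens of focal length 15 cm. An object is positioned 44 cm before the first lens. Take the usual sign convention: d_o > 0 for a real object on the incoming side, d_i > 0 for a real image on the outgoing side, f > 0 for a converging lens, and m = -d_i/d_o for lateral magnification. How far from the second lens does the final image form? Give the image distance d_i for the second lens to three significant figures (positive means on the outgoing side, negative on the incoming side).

First lens: d_i1 = 1/(1/16 - 1/44) = 25.143 cm.
Object distance for lens 2: d_o2 = 29.5 - 25.143 = 4.357 cm.
Second lens: d_i2 = 1/(1/15 - 1/(4.357)) = -6.141 cm.

-6.14 cm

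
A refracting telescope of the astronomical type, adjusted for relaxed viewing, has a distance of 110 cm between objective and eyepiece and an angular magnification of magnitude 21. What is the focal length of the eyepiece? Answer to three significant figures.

5.00 cm

In normal adjustment the tube length equals f_obj + f_eye and |M| = f_obj/f_eye.
So f_obj = 21 f_eye and 21 f_eye + f_eye = 110 cm, giving f_eye = 110/22 = 5.000 cm and f_obj = 105.000 cm.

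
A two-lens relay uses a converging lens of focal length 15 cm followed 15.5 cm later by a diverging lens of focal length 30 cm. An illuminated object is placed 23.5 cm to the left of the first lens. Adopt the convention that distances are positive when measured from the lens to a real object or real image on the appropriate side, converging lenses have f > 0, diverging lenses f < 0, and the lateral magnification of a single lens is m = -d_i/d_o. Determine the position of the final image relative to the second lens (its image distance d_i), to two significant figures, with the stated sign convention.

190 cm

Applying the thin-lens equation to the first lens, 1/15 = 1/23.5 + 1/d_i1, which gives d_i1 = 41.471 cm.
This image would form 41.471 cm past lens 1, i.e. 25.971 cm beyond lens 2, so it is a virtual object for lens 2: d_o2 = 15.5 - 41.471 = -25.971 cm.
Applying the thin-lens equation again with f_2 = -30 cm and d_o2 = -25.971 cm gives d_i2 = 193.358 cm.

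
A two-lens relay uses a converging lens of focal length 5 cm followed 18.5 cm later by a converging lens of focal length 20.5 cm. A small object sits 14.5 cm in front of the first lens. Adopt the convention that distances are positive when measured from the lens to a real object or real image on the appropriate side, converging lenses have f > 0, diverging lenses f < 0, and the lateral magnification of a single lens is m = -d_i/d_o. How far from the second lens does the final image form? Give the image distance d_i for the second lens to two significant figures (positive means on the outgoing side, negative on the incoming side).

-23 cm

Applying the thin-lens equation to the first lens, 1/5 = 1/14.5 + 1/d_i1, which gives d_i1 = 7.632 cm.
That image sits 10.868 cm in front of the second lens, so d_o2 = 10.868 cm.
Applying the thin-lens equation again with f_2 = 20.5 cm and d_o2 = 10.868 cm gives d_i2 = -23.133 cm.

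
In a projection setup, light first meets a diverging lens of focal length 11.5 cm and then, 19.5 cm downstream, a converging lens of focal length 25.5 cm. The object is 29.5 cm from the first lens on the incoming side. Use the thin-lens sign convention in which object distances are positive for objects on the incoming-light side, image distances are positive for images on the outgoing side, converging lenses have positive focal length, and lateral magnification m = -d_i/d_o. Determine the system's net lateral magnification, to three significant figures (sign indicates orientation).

-3.14

Applying the thin-lens equation to the first lens, 1/(-11.5) = 1/29.5 + 1/d_i1, which gives d_i1 = -8.274 cm.
Its lateral magnification is m_1 = -d_i1/d_o1 = -(-8.274)/29.5 = 0.2805.
With d_i1 < 0 the first image is virtual and lies on the object side; the object distance for lens 2 is d_o2 = 19.5 - (-8.274) = 27.774 cm.
Applying the thin-lens equation again with f_2 = 25.5 cm and d_o2 = 27.774 cm gives d_i2 = 311.401 cm.
m_2 = -(311.401)/(27.774) = -11.2118.
Total m = m_1 x m_2 = (0.2805)(-11.2118) = -3.1448.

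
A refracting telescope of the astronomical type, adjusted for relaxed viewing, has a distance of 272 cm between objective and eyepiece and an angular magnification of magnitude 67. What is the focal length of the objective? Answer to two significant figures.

In normal adjustment the tube length equals f_obj + f_eye and |M| = f_obj/f_eye.
So f_obj = 67 f_eye and 67 f_eye + f_eye = 272 cm, giving f_eye = 272/68 = 4.000 cm and f_obj = 268.000 cm.

270 cm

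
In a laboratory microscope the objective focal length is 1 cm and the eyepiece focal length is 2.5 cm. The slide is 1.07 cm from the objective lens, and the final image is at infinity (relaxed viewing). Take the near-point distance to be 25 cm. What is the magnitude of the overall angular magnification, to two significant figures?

Objective: 1/d_i = 1/f_obj - 1/d_o = 1/1 - 1/1.07 = 0.06542 cm^-1, so d_i = 15.286 cm.
m_obj = -d_i/d_o = -15.286/1.07 = -14.286.
Eyepiece angular magnification (image at infinity): M_eye = D/f_e = 25/2.5 = 10.000.
Overall M = m_obj x M_eye = (-14.286)(10.000) = -142.86.
|M| = 142.86.

140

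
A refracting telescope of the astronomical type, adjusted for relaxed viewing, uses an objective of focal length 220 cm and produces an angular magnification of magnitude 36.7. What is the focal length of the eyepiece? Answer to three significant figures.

|M| = f_obj/f_eye, so f_eye = f_obj/|M| = 220/36.7 = 5.995 cm.

5.99 cm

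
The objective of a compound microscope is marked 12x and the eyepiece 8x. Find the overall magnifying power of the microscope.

96

The overall magnification of a compound microscope is the product of the objective and eyepiece magnifications:
M = M_obj x M_eye = 12 x 8 = 96.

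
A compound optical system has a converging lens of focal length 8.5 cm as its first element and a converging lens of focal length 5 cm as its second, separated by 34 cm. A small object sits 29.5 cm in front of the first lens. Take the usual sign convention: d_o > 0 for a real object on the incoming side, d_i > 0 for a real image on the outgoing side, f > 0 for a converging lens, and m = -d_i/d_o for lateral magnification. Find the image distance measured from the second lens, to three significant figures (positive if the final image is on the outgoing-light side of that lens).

6.47 cm

Applying the thin-lens equation to the first lens, 1/8.5 = 1/29.5 + 1/d_i1, which gives d_i1 = 11.940 cm.
The intermediate image is 11.940 cm to the right of lens 1, so d_o2 = L - d_i1 = 34 - 11.940 = 22.060 cm.
Applying the thin-lens equation again with f_2 = 5 cm and d_o2 = 22.060 cm gives d_i2 = 6.465 cm.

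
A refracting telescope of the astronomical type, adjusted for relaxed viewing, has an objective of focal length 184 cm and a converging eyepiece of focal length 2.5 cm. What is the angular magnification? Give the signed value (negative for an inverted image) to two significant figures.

-74

M = -f_obj/f_eye = -184/(2.5) = -73.600.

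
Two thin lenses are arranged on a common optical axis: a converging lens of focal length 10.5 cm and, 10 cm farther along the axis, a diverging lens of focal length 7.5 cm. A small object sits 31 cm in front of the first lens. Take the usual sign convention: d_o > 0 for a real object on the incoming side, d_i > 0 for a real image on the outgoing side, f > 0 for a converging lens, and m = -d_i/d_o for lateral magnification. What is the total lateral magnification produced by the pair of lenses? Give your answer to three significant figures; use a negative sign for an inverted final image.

-2.37

Applying the thin-lens equation to the first lens, 1/10.5 = 1/31 + 1/d_i1, which gives d_i1 = 15.878 cm.
Its lateral magnification is m_1 = -d_i1/d_o1 = -(15.878)/31 = -0.5122.
This image would form 15.878 cm past lens 1, i.e. 5.878 cm beyond lens 2, so it is a virtual object for lens 2: d_o2 = 10 - 15.878 = -5.878 cm.
Applying the thin-lens equation again with f_2 = -7.5 cm and d_o2 = -5.878 cm gives d_i2 = 27.180 cm.
m_2 = -(27.180)/(-5.878) = 4.6241.
Total m = m_1 x m_2 = (-0.5122)(4.6241) = -2.3684.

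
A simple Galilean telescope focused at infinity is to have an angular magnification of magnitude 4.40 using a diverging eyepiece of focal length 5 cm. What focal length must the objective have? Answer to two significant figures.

22 cm

|M| = f_obj/|f_eye|, so f_obj = |M| x |f_eye| = 4.4 x 5 = 22.000 cm.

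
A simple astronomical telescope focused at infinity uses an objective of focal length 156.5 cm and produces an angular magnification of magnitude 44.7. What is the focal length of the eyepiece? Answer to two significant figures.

|M| = f_obj/f_eye, so f_eye = f_obj/|M| = 156.5/44.7 = 3.501 cm.

3.5 cm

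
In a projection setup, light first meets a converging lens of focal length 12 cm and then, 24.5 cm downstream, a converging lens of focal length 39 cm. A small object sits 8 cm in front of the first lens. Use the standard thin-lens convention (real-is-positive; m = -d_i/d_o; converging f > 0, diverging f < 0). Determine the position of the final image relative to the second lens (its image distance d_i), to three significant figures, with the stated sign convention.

199 cm

Applying the thin-lens equation to the first lens, 1/12 = 1/8 + 1/d_i1, which gives d_i1 = -24.000 cm.
The intermediate image is virtual, 24.000 cm to the left of lens 1, so d_o2 = L - d_i1 = 24.5 - (-24.000) = 48.500 cm.
Applying the thin-lens equation again with f_2 = 39 cm and d_o2 = 48.500 cm gives d_i2 = 199.105 cm.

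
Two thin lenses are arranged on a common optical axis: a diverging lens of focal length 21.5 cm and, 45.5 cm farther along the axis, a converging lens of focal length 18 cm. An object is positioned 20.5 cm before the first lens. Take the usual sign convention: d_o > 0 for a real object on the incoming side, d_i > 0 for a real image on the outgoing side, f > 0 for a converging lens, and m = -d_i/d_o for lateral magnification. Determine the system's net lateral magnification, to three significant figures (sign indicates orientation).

Lens 1: 1/d_i1 = 1/f_1 - 1/d_o1 = 1/(-21.5) - 1/20.5 = -0.09529 cm^-1, so d_i1 = -10.494 cm.
m_1 = -(-10.494)/20.5 = 0.5119.
The intermediate image is virtual, 10.494 cm to the left of lens 1, so d_o2 = L - d_i1 = 45.5 - (-10.494) = 55.994 cm.
Lens 2: 1/d_i2 = 1/f_2 - 1/d_o2 = 1/18 - 1/(55.994) = 0.03770 cm^-1, so d_i2 = 26.528 cm.
m_2 = -(26.528)/(55.994) = -0.4738.
Overall magnification: m = m_1 m_2 = -0.2425.

-0.243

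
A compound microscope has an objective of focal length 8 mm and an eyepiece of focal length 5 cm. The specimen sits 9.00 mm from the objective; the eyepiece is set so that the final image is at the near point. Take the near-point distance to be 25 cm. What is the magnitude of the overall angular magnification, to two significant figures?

48

Convert to cm: f_obj = 8 mm = 0.8 cm; d_o = 9.00 mm = 0.90 cm.
Objective: 1/d_i = 1/f_obj - 1/d_o = 1/0.8 - 1/0.90 = 0.13889 cm^-1, so d_i = 7.200 cm.
m_obj = -d_i/d_o = -7.200/0.90 = -8.000.
Eyepiece angular magnification (image at near point): M_eye = 1 + D/f_e = 1 + 25/5 = 6.000.
Overall M = m_obj x M_eye = (-8.000)(6.000) = -48.00.
|M| = 48.00.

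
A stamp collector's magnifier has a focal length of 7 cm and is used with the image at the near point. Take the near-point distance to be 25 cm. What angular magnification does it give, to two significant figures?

4.6

M = 1 + D/f = 1 + 25/7 = 4.571.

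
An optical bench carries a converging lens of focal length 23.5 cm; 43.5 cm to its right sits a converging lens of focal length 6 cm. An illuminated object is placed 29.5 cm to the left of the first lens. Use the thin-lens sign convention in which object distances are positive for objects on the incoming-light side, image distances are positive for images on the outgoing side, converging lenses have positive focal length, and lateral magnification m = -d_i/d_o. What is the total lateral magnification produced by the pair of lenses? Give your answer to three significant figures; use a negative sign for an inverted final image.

First lens: d_i1 = 1/(1/23.5 - 1/29.5) = 115.542 cm.
m_1 = -(115.542)/29.5 = -3.9167.
Since 115.542 cm > 43.5 cm, the first image lies past the second lens and serves as a virtual object: d_o2 = L - d_i1 = -72.042 cm.
Second lens: d_i2 = 1/(1/6 - 1/(-72.042)) = 5.539 cm.
m_2 = -(5.539)/(-72.042) = 0.0769.
Overall magnification: m = m_1 m_2 = -0.3011.

-0.301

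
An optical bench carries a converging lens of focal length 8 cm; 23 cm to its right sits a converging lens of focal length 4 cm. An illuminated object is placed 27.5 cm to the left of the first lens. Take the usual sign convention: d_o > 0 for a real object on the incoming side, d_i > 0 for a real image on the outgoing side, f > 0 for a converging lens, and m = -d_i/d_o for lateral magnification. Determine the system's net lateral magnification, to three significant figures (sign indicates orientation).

Applying the thin-lens equation to the first lens, 1/8 = 1/27.5 + 1/d_i1, which gives d_i1 = 11.282 cm.
Its lateral magnification is m_1 = -d_i1/d_o1 = -(11.282)/27.5 = -0.4103.
Object distance for lens 2: d_o2 = 23 - 11.282 = 11.718 cm.
Applying the thin-lens equation again with f_2 = 4 cm and d_o2 = 11.718 cm gives d_i2 = 6.073 cm.
m_2 = -(6.073)/(11.718) = -0.5183.
The system's lateral magnification is m_1 m_2 = (-0.4103)(-0.5183) = 0.2126.

0.213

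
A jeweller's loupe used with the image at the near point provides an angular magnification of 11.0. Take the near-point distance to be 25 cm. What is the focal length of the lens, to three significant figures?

For the image at the near point, M = 1 + D/f.
f = D/(M - 1) = 25/(11.0 - 1) = 2.500 cm.

2.50 cm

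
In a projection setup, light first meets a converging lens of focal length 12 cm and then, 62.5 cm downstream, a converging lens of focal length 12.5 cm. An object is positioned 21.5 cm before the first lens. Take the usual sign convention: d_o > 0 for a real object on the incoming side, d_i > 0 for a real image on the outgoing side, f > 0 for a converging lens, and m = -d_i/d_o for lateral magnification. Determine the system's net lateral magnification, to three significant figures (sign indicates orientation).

0.691

First lens: d_i1 = 1/(1/12 - 1/21.5) = 27.158 cm.
m_1 = -(27.158)/21.5 = -1.2632.
Object distance for lens 2: d_o2 = 62.5 - 27.158 = 35.342 cm.
Second lens: d_i2 = 1/(1/12.5 - 1/(35.342)) = 19.340 cm.
m_2 = -(19.340)/(35.342) = -0.5472.
Total m = m_1 x m_2 = (-1.2632)(-0.5472) = 0.6912.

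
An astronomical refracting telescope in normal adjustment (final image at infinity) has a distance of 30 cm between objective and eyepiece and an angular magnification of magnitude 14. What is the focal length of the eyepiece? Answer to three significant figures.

2.00 cm

In normal adjustment the tube length equals f_obj + f_eye and |M| = f_obj/f_eye.
So f_obj = 14 f_eye and 14 f_eye + f_eye = 30 cm, giving f_eye = 30/15 = 2.000 cm and f_obj = 28.000 cm.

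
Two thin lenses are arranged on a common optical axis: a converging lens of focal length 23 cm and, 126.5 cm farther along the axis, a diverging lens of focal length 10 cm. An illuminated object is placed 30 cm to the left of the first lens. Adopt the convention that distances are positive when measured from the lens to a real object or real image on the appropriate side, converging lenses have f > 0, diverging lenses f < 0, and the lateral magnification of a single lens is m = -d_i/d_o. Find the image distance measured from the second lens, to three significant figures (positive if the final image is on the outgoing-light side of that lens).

First lens: d_i1 = 1/(1/23 - 1/30) = 98.571 cm.
Object distance for lens 2: d_o2 = 126.5 - 98.571 = 27.929 cm.
Second lens: d_i2 = 1/(1/(-10) - 1/(27.929)) = -7.363 cm.

-7.36 cm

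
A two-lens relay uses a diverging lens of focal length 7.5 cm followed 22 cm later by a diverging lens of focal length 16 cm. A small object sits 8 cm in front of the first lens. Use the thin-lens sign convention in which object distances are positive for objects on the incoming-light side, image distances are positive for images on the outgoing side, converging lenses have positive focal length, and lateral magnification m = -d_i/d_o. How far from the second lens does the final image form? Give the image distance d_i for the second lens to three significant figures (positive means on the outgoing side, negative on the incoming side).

Applying the thin-lens equation to the first lens, 1/(-7.5) = 1/8 + 1/d_i1, which gives d_i1 = -3.871 cm.
The intermediate image is virtual, 3.871 cm to the left of lens 1, so d_o2 = L - d_i1 = 22 - (-3.871) = 25.871 cm.
Applying the thin-lens equation again with f_2 = -16 cm and d_o2 = 25.871 cm gives d_i2 = -9.886 cm.

-9.89 cm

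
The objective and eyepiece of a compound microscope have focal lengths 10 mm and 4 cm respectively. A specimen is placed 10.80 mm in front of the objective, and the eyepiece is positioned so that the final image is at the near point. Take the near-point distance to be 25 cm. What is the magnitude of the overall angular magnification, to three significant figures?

90.6

Convert to cm: f_obj = 10 mm = 1 cm; d_o = 10.80 mm = 1.08 cm.
Objective: 1/d_i = 1/f_obj - 1/d_o = 1/1 - 1/1.08 = 0.07407 cm^-1, so d_i = 13.500 cm.
m_obj = -d_i/d_o = -13.500/1.08 = -12.500.
Eyepiece angular magnification (image at near point): M_eye = 1 + D/f_e = 1 + 25/4 = 7.250.
Overall M = m_obj x M_eye = (-12.500)(7.250) = -90.62.
|M| = 90.62.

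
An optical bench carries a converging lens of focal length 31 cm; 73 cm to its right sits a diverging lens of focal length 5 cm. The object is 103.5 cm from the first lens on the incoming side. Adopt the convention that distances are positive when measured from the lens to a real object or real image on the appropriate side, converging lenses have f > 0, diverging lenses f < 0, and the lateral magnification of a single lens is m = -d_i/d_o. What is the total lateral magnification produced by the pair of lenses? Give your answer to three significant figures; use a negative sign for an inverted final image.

-0.0634

First lens: d_i1 = 1/(1/31 - 1/103.5) = 44.255 cm.
m_1 = -(44.255)/103.5 = -0.4276.
That image sits 28.745 cm in front of the second lens, so d_o2 = 28.745 cm.
Second lens: d_i2 = 1/(1/(-5) - 1/(28.745)) = -4.259 cm.
m_2 = -(-4.259)/(28.745) = 0.1482.
The system's lateral magnification is m_1 m_2 = (-0.4276)(0.1482) = -0.0634.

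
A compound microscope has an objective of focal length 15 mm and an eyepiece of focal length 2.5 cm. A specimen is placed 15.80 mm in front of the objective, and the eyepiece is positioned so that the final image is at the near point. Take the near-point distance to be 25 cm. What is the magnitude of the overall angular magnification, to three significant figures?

Convert to cm: f_obj = 15 mm = 1.5 cm; d_o = 15.80 mm = 1.58 cm.
Objective: 1/d_i = 1/f_obj - 1/d_o = 1/1.5 - 1/1.58 = 0.03376 cm^-1, so d_i = 29.625 cm.
m_obj = -d_i/d_o = -29.625/1.58 = -18.750.
Eyepiece angular magnification (image at near point): M_eye = 1 + D/f_e = 1 + 25/2.5 = 11.000.
Overall M = m_obj x M_eye = (-18.750)(11.000) = -206.25.
|M| = 206.25.

206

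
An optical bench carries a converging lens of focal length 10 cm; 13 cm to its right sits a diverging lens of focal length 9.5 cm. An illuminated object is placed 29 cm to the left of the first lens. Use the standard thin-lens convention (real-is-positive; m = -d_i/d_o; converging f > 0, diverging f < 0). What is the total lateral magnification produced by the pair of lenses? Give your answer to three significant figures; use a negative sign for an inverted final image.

First lens: d_i1 = 1/(1/10 - 1/29) = 15.263 cm.
m_1 = -(15.263)/29 = -0.5263.
This image would form 15.263 cm past lens 1, i.e. 2.263 cm beyond lens 2, so it is a virtual object for lens 2: d_o2 = 13 - 15.263 = -2.263 cm.
Second lens: d_i2 = 1/(1/(-9.5) - 1/(-2.263)) = 2.971 cm.
m_2 = -(2.971)/(-2.263) = 1.3127.
The system's lateral magnification is m_1 m_2 = (-0.5263)(1.3127) = -0.6909.

-0.691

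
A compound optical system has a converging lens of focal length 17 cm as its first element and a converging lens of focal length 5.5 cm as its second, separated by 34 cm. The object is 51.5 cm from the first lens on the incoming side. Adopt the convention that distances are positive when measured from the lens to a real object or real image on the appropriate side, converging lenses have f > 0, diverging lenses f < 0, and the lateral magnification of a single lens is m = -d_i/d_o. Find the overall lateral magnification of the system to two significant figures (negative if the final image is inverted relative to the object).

0.87

First lens: d_i1 = 1/(1/17 - 1/51.5) = 25.377 cm.
m_1 = -(25.377)/51.5 = -0.4928.
The intermediate image is 25.377 cm to the right of lens 1, so d_o2 = L - d_i1 = 34 - 25.377 = 8.623 cm.
Second lens: d_i2 = 1/(1/5.5 - 1/(8.623)) = 15.186 cm.
m_2 = -(15.186)/(8.623) = -1.7610.
Overall magnification: m = m_1 m_2 = 0.8677.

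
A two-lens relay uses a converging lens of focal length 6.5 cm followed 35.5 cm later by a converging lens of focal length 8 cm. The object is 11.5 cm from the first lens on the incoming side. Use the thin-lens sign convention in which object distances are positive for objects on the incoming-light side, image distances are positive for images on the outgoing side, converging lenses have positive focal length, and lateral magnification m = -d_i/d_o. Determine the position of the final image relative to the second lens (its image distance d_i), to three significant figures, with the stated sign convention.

Lens 1: 1/d_i1 = 1/f_1 - 1/d_o1 = 1/6.5 - 1/11.5 = 0.06689 cm^-1, so d_i1 = 14.950 cm.
The intermediate image is 14.950 cm to the right of lens 1, so d_o2 = L - d_i1 = 35.5 - 14.950 = 20.550 cm.
Lens 2: 1/d_i2 = 1/f_2 - 1/d_o2 = 1/8 - 1/(20.550) = 0.07634 cm^-1, so d_i2 = 13.100 cm.

13.1 cm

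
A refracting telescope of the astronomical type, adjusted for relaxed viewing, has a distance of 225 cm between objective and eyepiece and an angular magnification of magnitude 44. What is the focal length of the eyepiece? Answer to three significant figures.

In normal adjustment the tube length equals f_obj + f_eye and |M| = f_obj/f_eye.
So f_obj = 44 f_eye and 44 f_eye + f_eye = 225 cm, giving f_eye = 225/45 = 5.000 cm and f_obj = 220.000 cm.

5.00 cm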